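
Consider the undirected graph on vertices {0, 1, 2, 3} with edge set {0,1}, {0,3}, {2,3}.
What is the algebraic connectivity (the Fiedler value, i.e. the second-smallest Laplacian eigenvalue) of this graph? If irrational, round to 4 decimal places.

Each diagonal entry of L is the vertex degree and each off-diagonal entry is -1 where an edge is present, 0 otherwise; in the order [0, 1, 2, 3] the diagonal is [2, 1, 1, 2]. The smallest Laplacian eigenvalue is always 0. The next one, lambda_2 = 0.5858, measures how hard the graph is to disconnect: larger values mean better connectivity. By the matrix-tree theorem the graph has (1/4) * product of the nonzero eigenvalues = 1 spanning tree.

0.5858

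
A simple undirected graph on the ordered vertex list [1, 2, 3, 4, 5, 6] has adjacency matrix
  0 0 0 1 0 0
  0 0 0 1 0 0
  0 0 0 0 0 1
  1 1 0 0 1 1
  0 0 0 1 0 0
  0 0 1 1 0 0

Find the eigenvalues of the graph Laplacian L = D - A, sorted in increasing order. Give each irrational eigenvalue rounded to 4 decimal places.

With the vertex order [1, 2, 3, 4, 5, 6], the degrees are [1, 1, 1, 4, 1, 2], giving D = diag(1, 1, 1, 4, 1, 2) and L = D - A. Diagonalising L (or applying a numerical eigensolver to the 6x6 matrix) gives the spectrum above. The eigenvalues sum to 10, which equals trace(L) = 2|E|.

[0, 0.4859, 1, 1, 2.4280, 5.0861]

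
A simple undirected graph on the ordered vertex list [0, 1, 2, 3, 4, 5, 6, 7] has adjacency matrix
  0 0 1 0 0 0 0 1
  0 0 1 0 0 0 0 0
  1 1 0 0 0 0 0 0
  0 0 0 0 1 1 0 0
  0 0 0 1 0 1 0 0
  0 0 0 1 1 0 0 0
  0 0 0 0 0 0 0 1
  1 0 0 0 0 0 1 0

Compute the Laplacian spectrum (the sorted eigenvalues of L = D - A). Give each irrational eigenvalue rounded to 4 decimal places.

[0, 0, 0.3820, 1.3820, 2.6180, 3, 3, 3.6180]

Reading degrees in the order [0, 1, 2, 3, 4, 5, 6, 7] gives [2, 1, 2, 2, 2, 2, 1, 2]; set D = diag(2, 1, 2, 2, 2, 2, 1, 2) and form L = D - A. Since every row of L sums to 0, the all-ones vector is in the kernel and 0 is an eigenvalue. The 2 zero eigenvalues correspond to the 2 connected components. The eigenvalues sum to 14, which equals trace(L) = 2|E|.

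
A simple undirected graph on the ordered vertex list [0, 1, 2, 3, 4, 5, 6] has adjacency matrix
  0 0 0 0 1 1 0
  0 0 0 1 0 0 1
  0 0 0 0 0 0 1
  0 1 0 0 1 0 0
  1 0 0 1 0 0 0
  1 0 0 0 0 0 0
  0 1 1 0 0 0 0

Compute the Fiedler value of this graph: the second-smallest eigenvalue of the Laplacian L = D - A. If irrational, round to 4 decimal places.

0.1981

Each diagonal entry of L is the vertex degree and each off-diagonal entry is -1 where an edge is present, 0 otherwise; in the order [0, 1, 2, 3, 4, 5, 6] the diagonal is [2, 2, 1, 2, 2, 1, 2]. The smallest Laplacian eigenvalue is always 0. The next one, lambda_2 = 0.1981, measures how hard the graph is to disconnect: larger values mean better connectivity. The eigenvalues sum to 12, which equals trace(L) = 2|E|.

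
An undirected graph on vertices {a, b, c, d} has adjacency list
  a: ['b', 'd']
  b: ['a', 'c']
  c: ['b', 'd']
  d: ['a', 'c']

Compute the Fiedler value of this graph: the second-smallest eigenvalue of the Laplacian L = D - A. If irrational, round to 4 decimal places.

2

Reading degrees in the order [a, b, c, d] gives [2, 2, 2, 2]; set D = diag(2, 2, 2, 2) and form L = D - A. Computing the eigenvalues of L and sorting gives [0, 2, 2, 4]. The Fiedler value lambda_2 = 2 is strictly positive, so the graph is connected.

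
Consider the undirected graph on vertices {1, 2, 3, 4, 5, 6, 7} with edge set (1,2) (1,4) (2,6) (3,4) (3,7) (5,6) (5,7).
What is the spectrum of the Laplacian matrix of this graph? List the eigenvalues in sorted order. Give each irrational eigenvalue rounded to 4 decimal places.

Each diagonal entry of L is the vertex degree and each off-diagonal entry is -1 where an edge is present, 0 otherwise; in the order [1, 2, 3, 4, 5, 6, 7] the diagonal is [2, 2, 2, 2, 2, 2, 2]. Since every row of L sums to 0, the all-ones vector is in the kernel and 0 is an eigenvalue. The single zero eigenvalue shows the graph is connected. The largest eigenvalue, 3.8019, is at most the vertex count 7. The eigenvalues sum to 14, which equals trace(L) = 2|E|.

[0, 0.7530, 0.7530, 2.4450, 2.4450, 3.8019, 3.8019]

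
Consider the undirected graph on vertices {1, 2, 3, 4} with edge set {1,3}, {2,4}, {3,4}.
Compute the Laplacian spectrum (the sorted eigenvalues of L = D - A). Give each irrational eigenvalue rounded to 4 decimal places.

With the vertex order [1, 2, 3, 4], the degrees are [1, 1, 2, 2], giving D = diag(1, 1, 2, 2) and L = D - A. L is symmetric positive semidefinite, so every eigenvalue is real and nonnegative. The single zero eigenvalue shows the graph is connected. The largest eigenvalue, 3.4142, is at most the vertex count 4. There is one zero in the spectrum, matching the 1 component.

[0, 0.5858, 2, 3.4142]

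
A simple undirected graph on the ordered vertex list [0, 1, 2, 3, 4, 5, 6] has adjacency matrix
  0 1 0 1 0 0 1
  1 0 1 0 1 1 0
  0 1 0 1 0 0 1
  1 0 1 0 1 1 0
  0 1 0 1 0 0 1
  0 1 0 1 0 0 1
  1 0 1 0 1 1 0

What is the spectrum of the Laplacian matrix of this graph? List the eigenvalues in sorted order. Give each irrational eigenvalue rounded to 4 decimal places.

Each diagonal entry of L is the vertex degree and each off-diagonal entry is -1 where an edge is present, 0 otherwise; in the order [0, 1, 2, 3, 4, 5, 6] the diagonal is [3, 4, 3, 4, 3, 3, 4]. Diagonalising L (or applying a numerical eigensolver to the 7x7 matrix) gives the spectrum above. The single zero eigenvalue shows the graph is connected. By the matrix-tree theorem the graph has (1/7) * product of the nonzero eigenvalues = 432 spanning trees.

[0, 3, 3, 3, 4, 4, 7]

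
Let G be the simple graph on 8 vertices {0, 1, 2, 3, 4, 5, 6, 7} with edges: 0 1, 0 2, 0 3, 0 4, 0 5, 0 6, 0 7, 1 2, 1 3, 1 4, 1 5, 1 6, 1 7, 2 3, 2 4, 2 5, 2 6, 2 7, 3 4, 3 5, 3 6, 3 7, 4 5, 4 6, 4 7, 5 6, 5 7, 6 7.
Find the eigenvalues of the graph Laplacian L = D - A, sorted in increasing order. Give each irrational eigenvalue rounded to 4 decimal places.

Each diagonal entry of L is the vertex degree and each off-diagonal entry is -1 where an edge is present, 0 otherwise; in the order [0, 1, 2, 3, 4, 5, 6, 7] the diagonal is [7, 7, 7, 7, 7, 7, 7, 7]. Since every row of L sums to 0, the all-ones vector is in the kernel and 0 is an eigenvalue. The eigenvalues sum to 56, which equals trace(L) = 2|E|.

[0, 8, 8, 8, 8, 8, 8, 8]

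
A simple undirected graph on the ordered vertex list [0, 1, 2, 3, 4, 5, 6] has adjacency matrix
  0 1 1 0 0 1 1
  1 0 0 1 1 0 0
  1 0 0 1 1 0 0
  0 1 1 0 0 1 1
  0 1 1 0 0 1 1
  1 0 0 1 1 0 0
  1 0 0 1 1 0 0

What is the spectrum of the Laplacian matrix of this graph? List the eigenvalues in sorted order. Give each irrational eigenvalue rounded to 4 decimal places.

With the vertex order [0, 1, 2, 3, 4, 5, 6], the degrees are [4, 3, 3, 4, 4, 3, 3], giving D = diag(4, 3, 3, 4, 4, 3, 3) and L = D - A. Since every row of L sums to 0, the all-ones vector is in the kernel and 0 is an eigenvalue. The single zero eigenvalue shows the graph is connected. The largest eigenvalue, 7, is at most the vertex count 7.

[0, 3, 3, 3, 4, 4, 7]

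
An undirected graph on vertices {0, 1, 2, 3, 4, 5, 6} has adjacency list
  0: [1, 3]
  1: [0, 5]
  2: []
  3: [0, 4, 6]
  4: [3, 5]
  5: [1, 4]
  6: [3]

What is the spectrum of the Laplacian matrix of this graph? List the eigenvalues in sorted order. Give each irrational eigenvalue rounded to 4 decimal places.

[0, 0, 0.6972, 1.3820, 2, 3.6180, 4.3028]

Each diagonal entry of L is the vertex degree and each off-diagonal entry is -1 where an edge is present, 0 otherwise; in the order [0, 1, 2, 3, 4, 5, 6] the diagonal is [2, 2, 0, 3, 2, 2, 1]. Since every row of L sums to 0, the all-ones vector is in the kernel and 0 is an eigenvalue. The 2 zero eigenvalues correspond to the 2 connected components.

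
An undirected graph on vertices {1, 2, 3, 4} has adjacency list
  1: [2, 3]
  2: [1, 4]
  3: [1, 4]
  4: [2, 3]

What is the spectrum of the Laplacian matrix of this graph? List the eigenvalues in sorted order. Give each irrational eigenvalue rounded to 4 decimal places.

[0, 2, 2, 4]

Reading degrees in the order [1, 2, 3, 4] gives [2, 2, 2, 2]; set D = diag(2, 2, 2, 2) and form L = D - A. Since every row of L sums to 0, the all-ones vector is in the kernel and 0 is an eigenvalue. By the matrix-tree theorem the graph has (1/4) * product of the nonzero eigenvalues = 4 spanning trees.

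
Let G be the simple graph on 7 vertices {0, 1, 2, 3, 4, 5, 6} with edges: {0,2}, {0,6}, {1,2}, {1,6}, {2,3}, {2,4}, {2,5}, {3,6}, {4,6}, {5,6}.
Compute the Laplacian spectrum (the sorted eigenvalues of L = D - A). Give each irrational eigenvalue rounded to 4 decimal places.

[0, 2, 2, 2, 2, 5, 7]

With the vertex order [0, 1, 2, 3, 4, 5, 6], the degrees are [2, 2, 5, 2, 2, 2, 5], giving D = diag(2, 2, 5, 2, 2, 2, 5) and L = D - A. The multiplicity of 0 as a Laplacian eigenvalue equals the number of connected components. The eigenvalues sum to 20, which equals trace(L) = 2|E|.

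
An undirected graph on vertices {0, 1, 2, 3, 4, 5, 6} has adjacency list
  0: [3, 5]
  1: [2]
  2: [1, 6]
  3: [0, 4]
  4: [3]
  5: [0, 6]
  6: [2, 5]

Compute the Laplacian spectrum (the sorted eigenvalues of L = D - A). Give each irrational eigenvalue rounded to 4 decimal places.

[0, 0.1981, 0.7530, 1.5550, 2.4450, 3.2470, 3.8019]

Reading degrees in the order [0, 1, 2, 3, 4, 5, 6] gives [2, 1, 2, 2, 1, 2, 2]; set D = diag(2, 1, 2, 2, 1, 2, 2) and form L = D - A. Since every row of L sums to 0, the all-ones vector is in the kernel and 0 is an eigenvalue. The single zero eigenvalue shows the graph is connected. The largest eigenvalue, 3.8019, is at most the vertex count 7.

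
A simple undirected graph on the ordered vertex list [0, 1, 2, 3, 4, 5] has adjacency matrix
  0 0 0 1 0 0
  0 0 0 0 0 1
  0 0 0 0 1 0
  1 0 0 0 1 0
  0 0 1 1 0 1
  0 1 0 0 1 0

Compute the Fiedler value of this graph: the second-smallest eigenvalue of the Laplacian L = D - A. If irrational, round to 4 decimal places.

Each diagonal entry of L is the vertex degree and each off-diagonal entry is -1 where an edge is present, 0 otherwise; in the order [0, 1, 2, 3, 4, 5] the diagonal is [1, 1, 1, 2, 3, 2]. The sorted Laplacian eigenvalues are [0, 0.3820, 0.6972, 2, 2.6180, 4.3028]; the algebraic connectivity is the second entry, 0.3820. By the matrix-tree theorem the graph has (1/6) * product of the nonzero eigenvalues = 1 spanning tree.

0.3820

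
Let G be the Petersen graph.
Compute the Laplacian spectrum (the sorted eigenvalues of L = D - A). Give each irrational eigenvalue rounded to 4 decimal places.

The graph has 10 vertices and degree multiset [3, 3, 3, 3, 3, 3, 3, 3, 3, 3]; D is the diagonal matrix of degrees and L = D - A. Diagonalising L (or applying a numerical eigensolver to the 10x10 matrix) gives the spectrum above. The single zero eigenvalue shows the graph is connected.

[0, 2, 2, 2, 2, 2, 5, 5, 5, 5]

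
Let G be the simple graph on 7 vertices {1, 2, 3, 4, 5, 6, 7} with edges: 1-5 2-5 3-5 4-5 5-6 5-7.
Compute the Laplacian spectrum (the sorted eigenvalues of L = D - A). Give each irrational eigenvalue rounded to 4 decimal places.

Each diagonal entry of L is the vertex degree and each off-diagonal entry is -1 where an edge is present, 0 otherwise; in the order [1, 2, 3, 4, 5, 6, 7] the diagonal is [1, 1, 1, 1, 6, 1, 1]. The multiplicity of 0 as a Laplacian eigenvalue equals the number of connected components. The largest eigenvalue, 7, is at most the vertex count 7. The eigenvalues sum to 12, which equals trace(L) = 2|E|.

[0, 1, 1, 1, 1, 1, 7]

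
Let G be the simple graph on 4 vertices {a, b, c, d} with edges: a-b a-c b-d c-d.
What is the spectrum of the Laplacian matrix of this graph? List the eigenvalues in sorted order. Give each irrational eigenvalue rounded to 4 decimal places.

[0, 2, 2, 4]

Reading degrees in the order [a, b, c, d] gives [2, 2, 2, 2]; set D = diag(2, 2, 2, 2) and form L = D - A. Since every row of L sums to 0, the all-ones vector is in the kernel and 0 is an eigenvalue. By the matrix-tree theorem the graph has (1/4) * product of the nonzero eigenvalues = 4 spanning trees.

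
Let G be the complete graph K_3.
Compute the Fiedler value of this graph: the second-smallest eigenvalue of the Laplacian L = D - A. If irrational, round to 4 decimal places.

3

The graph has 3 vertices and degree multiset [2, 2, 2]; D is the diagonal matrix of degrees and L = D - A. The sorted Laplacian eigenvalues are [0, 3, 3]; the algebraic connectivity is the second entry, 3. By the matrix-tree theorem the graph has (1/3) * product of the nonzero eigenvalues = 3 spanning trees.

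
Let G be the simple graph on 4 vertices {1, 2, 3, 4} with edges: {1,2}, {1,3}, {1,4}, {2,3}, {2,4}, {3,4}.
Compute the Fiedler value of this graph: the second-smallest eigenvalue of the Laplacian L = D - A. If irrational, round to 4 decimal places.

4

With the vertex order [1, 2, 3, 4], the degrees are [3, 3, 3, 3], giving D = diag(3, 3, 3, 3) and L = D - A. Computing the eigenvalues of L and sorting gives [0, 4, 4, 4]. The Fiedler value lambda_2 = 4 is strictly positive, so the graph is connected. The largest eigenvalue, 4, is at most the vertex count 4. The eigenvalues sum to 12, which equals trace(L) = 2|E|.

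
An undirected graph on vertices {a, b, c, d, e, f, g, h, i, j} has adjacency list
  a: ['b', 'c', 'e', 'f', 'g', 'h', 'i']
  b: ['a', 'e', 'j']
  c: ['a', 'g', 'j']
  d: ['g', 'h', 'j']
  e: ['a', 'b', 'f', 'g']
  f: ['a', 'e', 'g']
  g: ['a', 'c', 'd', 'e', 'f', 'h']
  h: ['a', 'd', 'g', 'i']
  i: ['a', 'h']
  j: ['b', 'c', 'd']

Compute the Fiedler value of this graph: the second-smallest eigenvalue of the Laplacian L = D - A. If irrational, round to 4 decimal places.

Reading degrees in the order [a, b, c, d, e, f, g, h, i, j] gives [7, 3, 3, 3, 4, 3, 6, 4, 2, 3]; set D = diag(7, 3, 3, 3, 4, 3, 6, 4, 2, 3) and form L = D - A. The sorted Laplacian eigenvalues are [0, 1.5118, 1.8497, 2.4704, 2.8137, 3.9030, 4.9110, 5.2487, 7.1693, 8.1225]; the algebraic connectivity is the second entry, 1.5118.

1.5118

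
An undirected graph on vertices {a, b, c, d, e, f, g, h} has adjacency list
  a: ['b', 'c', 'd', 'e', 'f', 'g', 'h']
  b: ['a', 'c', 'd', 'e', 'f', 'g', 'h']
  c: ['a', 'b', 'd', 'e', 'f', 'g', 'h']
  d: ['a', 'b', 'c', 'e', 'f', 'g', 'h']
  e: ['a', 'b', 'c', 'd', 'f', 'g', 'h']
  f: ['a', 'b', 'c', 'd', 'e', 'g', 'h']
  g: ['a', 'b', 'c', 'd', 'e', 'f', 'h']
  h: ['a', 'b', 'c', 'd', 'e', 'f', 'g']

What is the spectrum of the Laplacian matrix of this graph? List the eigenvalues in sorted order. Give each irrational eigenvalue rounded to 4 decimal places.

[0, 8, 8, 8, 8, 8, 8, 8]

Reading degrees in the order [a, b, c, d, e, f, g, h] gives [7, 7, 7, 7, 7, 7, 7, 7]; set D = diag(7, 7, 7, 7, 7, 7, 7, 7) and form L = D - A. Since every row of L sums to 0, the all-ones vector is in the kernel and 0 is an eigenvalue. The single zero eigenvalue shows the graph is connected. The largest eigenvalue, 8, is at most the vertex count 8. There is one zero in the spectrum, matching the 1 component.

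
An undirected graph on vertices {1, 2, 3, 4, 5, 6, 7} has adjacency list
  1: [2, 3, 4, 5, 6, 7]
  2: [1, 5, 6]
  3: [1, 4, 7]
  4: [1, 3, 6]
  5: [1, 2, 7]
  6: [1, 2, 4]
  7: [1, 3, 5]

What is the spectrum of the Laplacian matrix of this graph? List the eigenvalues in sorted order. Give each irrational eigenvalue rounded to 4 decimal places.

Each diagonal entry of L is the vertex degree and each off-diagonal entry is -1 where an edge is present, 0 otherwise; in the order [1, 2, 3, 4, 5, 6, 7] the diagonal is [6, 3, 3, 3, 3, 3, 3]. The multiplicity of 0 as a Laplacian eigenvalue equals the number of connected components.

[0, 2, 2, 4, 4, 5, 7]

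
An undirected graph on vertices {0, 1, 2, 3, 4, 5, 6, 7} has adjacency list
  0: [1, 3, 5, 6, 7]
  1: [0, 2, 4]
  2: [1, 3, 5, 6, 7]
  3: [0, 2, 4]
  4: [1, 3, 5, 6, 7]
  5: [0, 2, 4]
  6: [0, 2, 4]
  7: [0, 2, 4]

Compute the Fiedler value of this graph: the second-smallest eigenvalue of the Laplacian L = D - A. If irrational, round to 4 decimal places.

With the vertex order [0, 1, 2, 3, 4, 5, 6, 7], the degrees are [5, 3, 5, 3, 5, 3, 3, 3], giving D = diag(5, 3, 5, 3, 5, 3, 3, 3) and L = D - A. The smallest Laplacian eigenvalue is always 0. The next one, lambda_2 = 3, measures how hard the graph is to disconnect: larger values mean better connectivity. The largest eigenvalue, 8, is at most the vertex count 8.

3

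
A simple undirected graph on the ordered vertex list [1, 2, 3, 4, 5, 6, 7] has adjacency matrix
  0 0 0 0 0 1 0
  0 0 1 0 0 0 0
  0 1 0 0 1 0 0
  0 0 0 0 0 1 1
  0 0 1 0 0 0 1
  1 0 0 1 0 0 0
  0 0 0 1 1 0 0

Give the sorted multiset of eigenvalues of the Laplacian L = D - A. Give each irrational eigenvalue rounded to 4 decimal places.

[0, 0.1981, 0.7530, 1.5550, 2.4450, 3.2470, 3.8019]

Each diagonal entry of L is the vertex degree and each off-diagonal entry is -1 where an edge is present, 0 otherwise; in the order [1, 2, 3, 4, 5, 6, 7] the diagonal is [1, 1, 2, 2, 2, 2, 2]. Diagonalising L (or applying a numerical eigensolver to the 7x7 matrix) gives the spectrum above. By the matrix-tree theorem the graph has (1/7) * product of the nonzero eigenvalues = 1 spanning tree.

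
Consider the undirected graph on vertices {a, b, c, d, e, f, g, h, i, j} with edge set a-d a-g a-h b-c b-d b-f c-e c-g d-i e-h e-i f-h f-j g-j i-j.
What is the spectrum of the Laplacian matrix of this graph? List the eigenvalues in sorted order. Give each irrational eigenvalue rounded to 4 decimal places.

Each diagonal entry of L is the vertex degree and each off-diagonal entry is -1 where an edge is present, 0 otherwise; in the order [a, b, c, d, e, f, g, h, i, j] the diagonal is [3, 3, 3, 3, 3, 3, 3, 3, 3, 3]. The multiplicity of 0 as a Laplacian eigenvalue equals the number of connected components. The single zero eigenvalue shows the graph is connected. The eigenvalues sum to 30, which equals trace(L) = 2|E|.

[0, 2, 2, 2, 2, 2, 5, 5, 5, 5]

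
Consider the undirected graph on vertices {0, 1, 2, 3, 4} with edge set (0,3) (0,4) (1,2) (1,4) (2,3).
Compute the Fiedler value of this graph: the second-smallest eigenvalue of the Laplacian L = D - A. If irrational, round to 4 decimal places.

Reading degrees in the order [0, 1, 2, 3, 4] gives [2, 2, 2, 2, 2]; set D = diag(2, 2, 2, 2, 2) and form L = D - A. Computing the eigenvalues of L and sorting gives [0, 1.3820, 1.3820, 3.6180, 3.6180]. The Fiedler value lambda_2 = 1.3820 is strictly positive, so the graph is connected.

1.3820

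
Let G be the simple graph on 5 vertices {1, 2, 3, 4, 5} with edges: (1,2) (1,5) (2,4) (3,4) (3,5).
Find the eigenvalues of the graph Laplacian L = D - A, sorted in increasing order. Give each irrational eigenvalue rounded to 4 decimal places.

Each diagonal entry of L is the vertex degree and each off-diagonal entry is -1 where an edge is present, 0 otherwise; in the order [1, 2, 3, 4, 5] the diagonal is [2, 2, 2, 2, 2]. L is symmetric positive semidefinite, so every eigenvalue is real and nonnegative. There is one zero in the spectrum, matching the 1 component. The eigenvalues sum to 10, which equals trace(L) = 2|E|.

[0, 1.3820, 1.3820, 3.6180, 3.6180]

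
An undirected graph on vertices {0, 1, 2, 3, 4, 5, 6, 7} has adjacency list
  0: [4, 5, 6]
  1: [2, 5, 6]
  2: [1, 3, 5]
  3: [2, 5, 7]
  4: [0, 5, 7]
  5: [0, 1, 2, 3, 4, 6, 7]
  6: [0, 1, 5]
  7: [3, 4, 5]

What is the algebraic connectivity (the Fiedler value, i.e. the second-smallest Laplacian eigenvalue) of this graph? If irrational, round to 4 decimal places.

Each diagonal entry of L is the vertex degree and each off-diagonal entry is -1 where an edge is present, 0 otherwise; in the order [0, 1, 2, 3, 4, 5, 6, 7] the diagonal is [3, 3, 3, 3, 3, 7, 3, 3]. The smallest Laplacian eigenvalue is always 0. The next one, lambda_2 = 1.7530, measures how hard the graph is to disconnect: larger values mean better connectivity.

1.7530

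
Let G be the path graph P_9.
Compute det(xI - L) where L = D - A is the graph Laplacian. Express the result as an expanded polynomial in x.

The graph has 9 vertices and degree multiset [2, 2, 2, 2, 2, 2, 2, 1, 1]; D is the diagonal matrix of degrees and L = D - A. L has integer entries, so p(x) = det(xI - L) has integer coefficients. Expanding the determinant yields x^9 - 16x^8 + 105x^7 - 364x^6 + 715x^5 - 792x^4 + 462x^3 - 120x^2 + 9x. Since p(0) = det(-L) = 0, x divides p(x). The eigenvalues sum to 16, which equals trace(L) = 2|E|.

x^9 - 16x^8 + 105x^7 - 364x^6 + 715x^5 - 792x^4 + 462x^3 - 120x^2 + 9x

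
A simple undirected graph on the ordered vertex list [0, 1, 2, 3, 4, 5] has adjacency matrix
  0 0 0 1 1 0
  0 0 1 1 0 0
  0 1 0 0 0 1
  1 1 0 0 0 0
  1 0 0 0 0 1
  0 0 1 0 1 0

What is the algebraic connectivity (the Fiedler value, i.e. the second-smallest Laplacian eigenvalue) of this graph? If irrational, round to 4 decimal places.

1

Each diagonal entry of L is the vertex degree and each off-diagonal entry is -1 where an edge is present, 0 otherwise; in the order [0, 1, 2, 3, 4, 5] the diagonal is [2, 2, 2, 2, 2, 2]. The smallest Laplacian eigenvalue is always 0. The next one, lambda_2 = 1, measures how hard the graph is to disconnect: larger values mean better connectivity. By the matrix-tree theorem the graph has (1/6) * product of the nonzero eigenvalues = 6 spanning trees. There is one zero in the spectrum, matching the 1 component.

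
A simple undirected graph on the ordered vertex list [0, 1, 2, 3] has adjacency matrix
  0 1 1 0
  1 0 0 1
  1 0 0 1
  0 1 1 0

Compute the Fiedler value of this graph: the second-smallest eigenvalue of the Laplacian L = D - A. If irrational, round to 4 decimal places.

Each diagonal entry of L is the vertex degree and each off-diagonal entry is -1 where an edge is present, 0 otherwise; in the order [0, 1, 2, 3] the diagonal is [2, 2, 2, 2]. The smallest Laplacian eigenvalue is always 0. The next one, lambda_2 = 2, measures how hard the graph is to disconnect: larger values mean better connectivity. The eigenvalues sum to 8, which equals trace(L) = 2|E|.

2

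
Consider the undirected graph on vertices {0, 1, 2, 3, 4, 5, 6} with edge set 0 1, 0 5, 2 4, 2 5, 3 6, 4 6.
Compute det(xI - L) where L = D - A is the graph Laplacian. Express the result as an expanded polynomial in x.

Each diagonal entry of L is the vertex degree and each off-diagonal entry is -1 where an edge is present, 0 otherwise; in the order [0, 1, 2, 3, 4, 5, 6] the diagonal is [2, 1, 2, 1, 2, 2, 2]. Computing det(xI - L) by cofactor expansion (or equivalently via sum-over-permutations) gives x^7 - 12x^6 + 55x^5 - 120x^4 + 126x^3 - 56x^2 + 7x. The coefficient of x^6 equals -trace(L) = -12, matching the sum of degrees. The largest eigenvalue, 3.8019, is at most the vertex count 7.

x^7 - 12x^6 + 55x^5 - 120x^4 + 126x^3 - 56x^2 + 7x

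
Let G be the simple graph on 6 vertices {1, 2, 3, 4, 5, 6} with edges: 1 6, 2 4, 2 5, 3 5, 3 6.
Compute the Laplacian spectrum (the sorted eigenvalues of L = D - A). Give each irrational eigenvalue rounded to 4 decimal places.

[0, 0.2679, 1, 2, 3, 3.7321]

Each diagonal entry of L is the vertex degree and each off-diagonal entry is -1 where an edge is present, 0 otherwise; in the order [1, 2, 3, 4, 5, 6] the diagonal is [1, 2, 2, 1, 2, 2]. Diagonalising L (or applying a numerical eigensolver to the 6x6 matrix) gives the spectrum above. The eigenvalues sum to 10, which equals trace(L) = 2|E|. There is one zero in the spectrum, matching the 1 component.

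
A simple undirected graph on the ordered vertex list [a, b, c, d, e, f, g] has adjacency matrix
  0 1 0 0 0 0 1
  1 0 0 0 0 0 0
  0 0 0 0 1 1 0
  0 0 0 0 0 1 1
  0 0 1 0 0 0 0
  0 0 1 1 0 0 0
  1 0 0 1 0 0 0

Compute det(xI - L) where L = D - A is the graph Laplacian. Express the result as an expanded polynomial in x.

With the vertex order [a, b, c, d, e, f, g], the degrees are [2, 1, 2, 2, 1, 2, 2], giving D = diag(2, 1, 2, 2, 1, 2, 2) and L = D - A. Computing det(xI - L) by cofactor expansion (or equivalently via sum-over-permutations) gives x^7 - 12x^6 + 55x^5 - 120x^4 + 126x^3 - 56x^2 + 7x. Since p(0) = det(-L) = 0, x divides p(x). The eigenvalues sum to 12, which equals trace(L) = 2|E|.

x^7 - 12x^6 + 55x^5 - 120x^4 + 126x^3 - 56x^2 + 7x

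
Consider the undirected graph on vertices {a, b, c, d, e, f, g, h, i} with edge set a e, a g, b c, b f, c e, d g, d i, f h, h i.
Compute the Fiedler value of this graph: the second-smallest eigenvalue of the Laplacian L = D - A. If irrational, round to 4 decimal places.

0.4679

Each diagonal entry of L is the vertex degree and each off-diagonal entry is -1 where an edge is present, 0 otherwise; in the order [a, b, c, d, e, f, g, h, i] the diagonal is [2, 2, 2, 2, 2, 2, 2, 2, 2]. Computing the eigenvalues of L and sorting gives [0, 0.4679, 0.4679, 1.6527, 1.6527, 3, 3, 3.8794, 3.8794]. The Fiedler value lambda_2 = 0.4679 is strictly positive, so the graph is connected.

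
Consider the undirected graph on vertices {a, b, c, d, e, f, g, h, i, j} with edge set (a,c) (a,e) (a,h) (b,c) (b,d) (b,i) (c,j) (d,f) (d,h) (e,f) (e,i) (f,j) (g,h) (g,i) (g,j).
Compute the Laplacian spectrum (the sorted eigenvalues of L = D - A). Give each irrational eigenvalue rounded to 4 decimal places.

Each diagonal entry of L is the vertex degree and each off-diagonal entry is -1 where an edge is present, 0 otherwise; in the order [a, b, c, d, e, f, g, h, i, j] the diagonal is [3, 3, 3, 3, 3, 3, 3, 3, 3, 3]. L is symmetric positive semidefinite, so every eigenvalue is real and nonnegative. The eigenvalues sum to 30, which equals trace(L) = 2|E|.

[0, 2, 2, 2, 2, 2, 5, 5, 5, 5]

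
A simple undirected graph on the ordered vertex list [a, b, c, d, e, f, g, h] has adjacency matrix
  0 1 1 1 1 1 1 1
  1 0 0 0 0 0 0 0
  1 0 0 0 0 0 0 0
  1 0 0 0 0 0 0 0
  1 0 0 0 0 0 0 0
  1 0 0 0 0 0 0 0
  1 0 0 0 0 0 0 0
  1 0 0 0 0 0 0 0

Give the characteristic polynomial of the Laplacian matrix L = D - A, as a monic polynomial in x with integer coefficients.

With the vertex order [a, b, c, d, e, f, g, h], the degrees are [7, 1, 1, 1, 1, 1, 1, 1], giving D = diag(7, 1, 1, 1, 1, 1, 1, 1) and L = D - A. Computing det(xI - L) by cofactor expansion (or equivalently via sum-over-permutations) gives x^8 - 14x^7 + 63x^6 - 140x^5 + 175x^4 - 126x^3 + 49x^2 - 8x. The constant term is 0 because L is singular (the all-ones vector lies in its kernel). The largest eigenvalue, 8, is at most the vertex count 8.

x^8 - 14x^7 + 63x^6 - 140x^5 + 175x^4 - 126x^3 + 49x^2 - 8x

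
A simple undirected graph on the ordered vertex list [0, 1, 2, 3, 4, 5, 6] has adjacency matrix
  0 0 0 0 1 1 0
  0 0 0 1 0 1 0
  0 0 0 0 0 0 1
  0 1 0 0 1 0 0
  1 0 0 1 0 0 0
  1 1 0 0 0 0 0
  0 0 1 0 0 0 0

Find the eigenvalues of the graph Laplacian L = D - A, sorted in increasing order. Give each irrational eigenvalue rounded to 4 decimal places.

With the vertex order [0, 1, 2, 3, 4, 5, 6], the degrees are [2, 2, 1, 2, 2, 2, 1], giving D = diag(2, 2, 1, 2, 2, 2, 1) and L = D - A. L is symmetric positive semidefinite, so every eigenvalue is real and nonnegative. The 2 zero eigenvalues correspond to the 2 connected components. The largest eigenvalue, 3.6180, is at most the vertex count 7.

[0, 0, 1.3820, 1.3820, 2, 3.6180, 3.6180]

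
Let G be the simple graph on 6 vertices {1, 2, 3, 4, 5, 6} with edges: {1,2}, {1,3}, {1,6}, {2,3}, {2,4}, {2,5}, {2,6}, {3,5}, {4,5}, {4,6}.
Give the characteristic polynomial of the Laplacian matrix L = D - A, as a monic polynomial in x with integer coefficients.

x^6 - 20x^5 + 155x^4 - 580x^3 + 1045x^2 - 726x

Reading degrees in the order [1, 2, 3, 4, 5, 6] gives [3, 5, 3, 3, 3, 3]; set D = diag(3, 5, 3, 3, 3, 3) and form L = D - A. Computing det(xI - L) by cofactor expansion (or equivalently via sum-over-permutations) gives x^6 - 20x^5 + 155x^4 - 580x^3 + 1045x^2 - 726x. The coefficient of x^5 equals -trace(L) = -20, matching the sum of degrees. By the matrix-tree theorem the graph has (1/6) * product of the nonzero eigenvalues = 121 spanning trees.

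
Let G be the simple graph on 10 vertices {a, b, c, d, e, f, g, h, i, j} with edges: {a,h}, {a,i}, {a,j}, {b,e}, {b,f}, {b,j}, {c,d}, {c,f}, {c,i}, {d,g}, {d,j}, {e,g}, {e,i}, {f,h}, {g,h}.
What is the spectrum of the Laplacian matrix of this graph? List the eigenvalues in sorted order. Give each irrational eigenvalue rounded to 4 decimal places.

Reading degrees in the order [a, b, c, d, e, f, g, h, i, j] gives [3, 3, 3, 3, 3, 3, 3, 3, 3, 3]; set D = diag(3, 3, 3, 3, 3, 3, 3, 3, 3, 3) and form L = D - A. The multiplicity of 0 as a Laplacian eigenvalue equals the number of connected components. The single zero eigenvalue shows the graph is connected.

[0, 2, 2, 2, 2, 2, 5, 5, 5, 5]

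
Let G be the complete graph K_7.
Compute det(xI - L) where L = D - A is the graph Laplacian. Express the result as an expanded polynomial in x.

x^7 - 42x^6 + 735x^5 - 6860x^4 + 36015x^3 - 100842x^2 + 117649x

The graph has 7 vertices and degree multiset [6, 6, 6, 6, 6, 6, 6]; D is the diagonal matrix of degrees and L = D - A. Computing det(xI - L) by cofactor expansion (or equivalently via sum-over-permutations) gives x^7 - 42x^6 + 735x^5 - 6860x^4 + 36015x^3 - 100842x^2 + 117649x. Since p(0) = det(-L) = 0, x divides p(x). The largest eigenvalue, 7, is at most the vertex count 7. The eigenvalues sum to 42, which equals trace(L) = 2|E|.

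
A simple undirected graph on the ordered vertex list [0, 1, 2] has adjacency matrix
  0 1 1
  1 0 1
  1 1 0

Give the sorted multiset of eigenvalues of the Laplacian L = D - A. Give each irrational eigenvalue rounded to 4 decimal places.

Each diagonal entry of L is the vertex degree and each off-diagonal entry is -1 where an edge is present, 0 otherwise; in the order [0, 1, 2] the diagonal is [2, 2, 2]. L is symmetric positive semidefinite, so every eigenvalue is real and nonnegative. There is one zero in the spectrum, matching the 1 component.

[0, 3, 3]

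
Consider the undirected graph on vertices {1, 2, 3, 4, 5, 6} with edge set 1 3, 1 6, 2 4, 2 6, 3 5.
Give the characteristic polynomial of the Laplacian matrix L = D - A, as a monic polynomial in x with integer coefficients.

Reading degrees in the order [1, 2, 3, 4, 5, 6] gives [2, 2, 2, 1, 1, 2]; set D = diag(2, 2, 2, 1, 1, 2) and form L = D - A. Computing det(xI - L) by cofactor expansion (or equivalently via sum-over-permutations) gives x^6 - 10x^5 + 36x^4 - 56x^3 + 35x^2 - 6x. The constant term is 0 because L is singular (the all-ones vector lies in its kernel). The eigenvalues sum to 10, which equals trace(L) = 2|E|. By the matrix-tree theorem the graph has (1/6) * product of the nonzero eigenvalues = 1 spanning tree.

x^6 - 10x^5 + 36x^4 - 56x^3 + 35x^2 - 6x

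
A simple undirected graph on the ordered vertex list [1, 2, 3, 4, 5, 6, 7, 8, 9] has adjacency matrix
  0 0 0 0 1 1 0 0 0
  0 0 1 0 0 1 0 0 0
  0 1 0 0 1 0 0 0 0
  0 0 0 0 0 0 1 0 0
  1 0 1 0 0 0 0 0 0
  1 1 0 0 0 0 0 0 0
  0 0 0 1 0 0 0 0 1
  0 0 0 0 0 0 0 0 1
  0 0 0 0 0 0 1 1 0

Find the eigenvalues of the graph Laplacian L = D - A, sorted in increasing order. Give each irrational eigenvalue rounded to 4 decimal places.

[0, 0, 0.5858, 1.3820, 1.3820, 2, 3.4142, 3.6180, 3.6180]

Reading degrees in the order [1, 2, 3, 4, 5, 6, 7, 8, 9] gives [2, 2, 2, 1, 2, 2, 2, 1, 2]; set D = diag(2, 2, 2, 1, 2, 2, 2, 1, 2) and form L = D - A. Since every row of L sums to 0, the all-ones vector is in the kernel and 0 is an eigenvalue. The 2 zero eigenvalues correspond to the 2 connected components. The largest eigenvalue, 3.6180, is at most the vertex count 9.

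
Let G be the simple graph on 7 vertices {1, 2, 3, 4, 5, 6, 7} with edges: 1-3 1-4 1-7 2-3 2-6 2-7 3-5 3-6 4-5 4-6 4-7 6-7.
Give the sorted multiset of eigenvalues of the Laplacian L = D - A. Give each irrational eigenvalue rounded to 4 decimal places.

Each diagonal entry of L is the vertex degree and each off-diagonal entry is -1 where an edge is present, 0 otherwise; in the order [1, 2, 3, 4, 5, 6, 7] the diagonal is [3, 3, 4, 4, 2, 4, 4]. The multiplicity of 0 as a Laplacian eigenvalue equals the number of connected components. The eigenvalues sum to 24, which equals trace(L) = 2|E|.

[0, 1.8111, 2.5858, 3.5431, 4.4569, 5.4142, 6.1889]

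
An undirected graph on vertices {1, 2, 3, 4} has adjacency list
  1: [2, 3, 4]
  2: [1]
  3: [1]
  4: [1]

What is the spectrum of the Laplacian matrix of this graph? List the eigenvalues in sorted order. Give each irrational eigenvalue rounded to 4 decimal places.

[0, 1, 1, 4]

With the vertex order [1, 2, 3, 4], the degrees are [3, 1, 1, 1], giving D = diag(3, 1, 1, 1) and L = D - A. Diagonalising L (or applying a numerical eigensolver to the 4x4 matrix) gives the spectrum above. The single zero eigenvalue shows the graph is connected. There is one zero in the spectrum, matching the 1 component.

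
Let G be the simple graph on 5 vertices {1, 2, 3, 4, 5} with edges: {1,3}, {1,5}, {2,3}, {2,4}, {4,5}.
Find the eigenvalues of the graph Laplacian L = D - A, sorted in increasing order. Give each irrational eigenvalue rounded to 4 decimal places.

[0, 1.3820, 1.3820, 3.6180, 3.6180]

Each diagonal entry of L is the vertex degree and each off-diagonal entry is -1 where an edge is present, 0 otherwise; in the order [1, 2, 3, 4, 5] the diagonal is [2, 2, 2, 2, 2]. Since every row of L sums to 0, the all-ones vector is in the kernel and 0 is an eigenvalue. The single zero eigenvalue shows the graph is connected. The eigenvalues sum to 10, which equals trace(L) = 2|E|.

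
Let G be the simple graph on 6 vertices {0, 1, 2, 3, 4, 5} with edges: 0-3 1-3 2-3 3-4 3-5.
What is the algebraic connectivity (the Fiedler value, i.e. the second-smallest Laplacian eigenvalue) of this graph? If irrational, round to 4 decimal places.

1

Reading degrees in the order [0, 1, 2, 3, 4, 5] gives [1, 1, 1, 5, 1, 1]; set D = diag(1, 1, 1, 5, 1, 1) and form L = D - A. The smallest Laplacian eigenvalue is always 0. The next one, lambda_2 = 1, measures how hard the graph is to disconnect: larger values mean better connectivity. The eigenvalues sum to 10, which equals trace(L) = 2|E|.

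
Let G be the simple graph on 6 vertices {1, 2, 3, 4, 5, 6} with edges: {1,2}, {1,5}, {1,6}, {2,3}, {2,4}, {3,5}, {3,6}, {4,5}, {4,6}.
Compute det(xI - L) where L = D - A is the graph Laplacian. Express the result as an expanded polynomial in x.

x^6 - 18x^5 + 126x^4 - 432x^3 + 729x^2 - 486x

Reading degrees in the order [1, 2, 3, 4, 5, 6] gives [3, 3, 3, 3, 3, 3]; set D = diag(3, 3, 3, 3, 3, 3) and form L = D - A. The eigenvalues of L are [0, 3, 3, 3, 3, 6]; the characteristic polynomial is the product of (x - lambda_i), which multiplies out to x^6 - 18x^5 + 126x^4 - 432x^3 + 729x^2 - 486x. The coefficient of x^5 equals -trace(L) = -18, matching the sum of degrees. By the matrix-tree theorem the graph has (1/6) * product of the nonzero eigenvalues = 81 spanning trees.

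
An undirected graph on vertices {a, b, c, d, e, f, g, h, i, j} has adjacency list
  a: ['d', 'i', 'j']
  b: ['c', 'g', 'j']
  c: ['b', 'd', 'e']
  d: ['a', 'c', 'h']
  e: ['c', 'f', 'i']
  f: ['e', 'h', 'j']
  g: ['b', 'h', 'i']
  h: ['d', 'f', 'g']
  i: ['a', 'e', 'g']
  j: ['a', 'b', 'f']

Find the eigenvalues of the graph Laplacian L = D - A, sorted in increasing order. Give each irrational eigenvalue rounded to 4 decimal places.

[0, 2, 2, 2, 2, 2, 5, 5, 5, 5]

With the vertex order [a, b, c, d, e, f, g, h, i, j], the degrees are [3, 3, 3, 3, 3, 3, 3, 3, 3, 3], giving D = diag(3, 3, 3, 3, 3, 3, 3, 3, 3, 3) and L = D - A. L is symmetric positive semidefinite, so every eigenvalue is real and nonnegative. The largest eigenvalue, 5, is at most the vertex count 10.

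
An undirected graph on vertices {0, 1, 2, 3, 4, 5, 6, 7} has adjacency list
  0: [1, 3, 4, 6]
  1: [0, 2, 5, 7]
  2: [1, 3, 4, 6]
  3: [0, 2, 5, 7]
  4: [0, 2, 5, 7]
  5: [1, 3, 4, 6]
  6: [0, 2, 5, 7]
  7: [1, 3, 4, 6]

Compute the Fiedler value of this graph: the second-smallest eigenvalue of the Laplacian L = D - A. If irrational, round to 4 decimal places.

4

Each diagonal entry of L is the vertex degree and each off-diagonal entry is -1 where an edge is present, 0 otherwise; in the order [0, 1, 2, 3, 4, 5, 6, 7] the diagonal is [4, 4, 4, 4, 4, 4, 4, 4]. The sorted Laplacian eigenvalues are [0, 4, 4, 4, 4, 4, 4, 8]; the algebraic connectivity is the second entry, 4. There is one zero in the spectrum, matching the 1 component. The eigenvalues sum to 32, which equals trace(L) = 2|E|.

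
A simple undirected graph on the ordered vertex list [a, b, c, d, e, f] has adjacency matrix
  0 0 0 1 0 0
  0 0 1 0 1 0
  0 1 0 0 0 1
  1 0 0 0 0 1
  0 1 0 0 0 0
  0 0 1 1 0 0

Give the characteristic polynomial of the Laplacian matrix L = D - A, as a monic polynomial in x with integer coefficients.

x^6 - 10x^5 + 36x^4 - 56x^3 + 35x^2 - 6x

Each diagonal entry of L is the vertex degree and each off-diagonal entry is -1 where an edge is present, 0 otherwise; in the order [a, b, c, d, e, f] the diagonal is [1, 2, 2, 2, 1, 2]. Computing det(xI - L) by cofactor expansion (or equivalently via sum-over-permutations) gives x^6 - 10x^5 + 36x^4 - 56x^3 + 35x^2 - 6x. The coefficient of x^5 equals -trace(L) = -10, matching the sum of degrees.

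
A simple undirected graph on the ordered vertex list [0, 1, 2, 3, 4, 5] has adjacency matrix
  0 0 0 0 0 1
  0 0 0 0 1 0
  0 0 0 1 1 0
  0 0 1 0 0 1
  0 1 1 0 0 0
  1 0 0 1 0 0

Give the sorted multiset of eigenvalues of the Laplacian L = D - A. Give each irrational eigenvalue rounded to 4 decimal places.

[0, 0.2679, 1, 2, 3, 3.7321]

With the vertex order [0, 1, 2, 3, 4, 5], the degrees are [1, 1, 2, 2, 2, 2], giving D = diag(1, 1, 2, 2, 2, 2) and L = D - A. Since every row of L sums to 0, the all-ones vector is in the kernel and 0 is an eigenvalue. The single zero eigenvalue shows the graph is connected. The eigenvalues sum to 10, which equals trace(L) = 2|E|.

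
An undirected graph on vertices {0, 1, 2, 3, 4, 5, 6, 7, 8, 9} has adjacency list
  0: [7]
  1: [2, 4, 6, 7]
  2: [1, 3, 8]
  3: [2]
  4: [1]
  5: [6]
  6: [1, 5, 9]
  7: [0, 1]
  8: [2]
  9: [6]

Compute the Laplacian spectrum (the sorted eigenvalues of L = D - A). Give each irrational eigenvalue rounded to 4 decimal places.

[0, 0.2679, 0.3426, 0.7482, 1, 1, 2.2345, 3.1746, 3.7321, 5.5002]

Reading degrees in the order [0, 1, 2, 3, 4, 5, 6, 7, 8, 9] gives [1, 4, 3, 1, 1, 1, 3, 2, 1, 1]; set D = diag(1, 4, 3, 1, 1, 1, 3, 2, 1, 1) and form L = D - A. Since every row of L sums to 0, the all-ones vector is in the kernel and 0 is an eigenvalue. There is one zero in the spectrum, matching the 1 component. The largest eigenvalue, 5.5002, is at most the vertex count 10.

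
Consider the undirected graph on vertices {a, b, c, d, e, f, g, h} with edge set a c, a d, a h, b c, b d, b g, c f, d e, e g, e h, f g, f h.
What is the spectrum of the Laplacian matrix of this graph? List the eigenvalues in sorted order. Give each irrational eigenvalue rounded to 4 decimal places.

[0, 2, 2, 2, 4, 4, 4, 6]

Reading degrees in the order [a, b, c, d, e, f, g, h] gives [3, 3, 3, 3, 3, 3, 3, 3]; set D = diag(3, 3, 3, 3, 3, 3, 3, 3) and form L = D - A. Diagonalising L (or applying a numerical eigensolver to the 8x8 matrix) gives the spectrum above. The largest eigenvalue, 6, is at most the vertex count 8.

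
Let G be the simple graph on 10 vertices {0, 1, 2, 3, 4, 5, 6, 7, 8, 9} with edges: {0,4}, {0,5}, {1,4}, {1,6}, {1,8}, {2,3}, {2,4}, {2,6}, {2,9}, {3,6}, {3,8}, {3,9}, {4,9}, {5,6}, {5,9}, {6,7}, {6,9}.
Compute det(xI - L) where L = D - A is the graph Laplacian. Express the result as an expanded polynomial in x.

x^10 - 34x^9 + 493x^8 - 3986x^7 + 19719x^6 - 61604x^5 + 120891x^4 - 142846x^3 + 91666x^2 - 24250x

Each diagonal entry of L is the vertex degree and each off-diagonal entry is -1 where an edge is present, 0 otherwise; in the order [0, 1, 2, 3, 4, 5, 6, 7, 8, 9] the diagonal is [2, 3, 4, 4, 4, 3, 6, 1, 2, 5]. Computing det(xI - L) by cofactor expansion (or equivalently via sum-over-permutations) gives x^10 - 34x^9 + 493x^8 - 3986x^7 + 19719x^6 - 61604x^5 + 120891x^4 - 142846x^3 + 91666x^2 - 24250x. The coefficient of x^9 equals -trace(L) = -34, matching the sum of degrees. There is one zero in the spectrum, matching the 1 component.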